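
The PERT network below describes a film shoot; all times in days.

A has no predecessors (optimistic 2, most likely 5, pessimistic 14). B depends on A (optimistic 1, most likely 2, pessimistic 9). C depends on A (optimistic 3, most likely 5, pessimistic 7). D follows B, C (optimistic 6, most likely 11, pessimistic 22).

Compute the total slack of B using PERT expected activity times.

te_A = (2 + 4·5 + 14)/6 = 36/6 = 6
te_B = (1 + 4·2 + 9)/6 = 18/6 = 3
te_C = (3 + 4·5 + 7)/6 = 30/6 = 5
te_D = (6 + 4·11 + 22)/6 = 72/6 = 12

Forward pass:
ES_A = 0; EF_A = 6
ES_B = 6; EF_B = 6+3 = 9
ES_C = 6; EF_C = 6+5 = 11
ES_D = max(EF_B=9, EF_C=11) = 11; EF_D = 11+12 = 23
Expected project duration μ = 23 days. Critical path: A → C → D.

Backward pass:
LF_D = 23; LS_D = 23−12 = 11
LF_C = LS_D = 11; LS_C = 11−5 = 6
LF_B = LS_D = 11; LS_B = 11−3 = 8
LF_A = min(LS_B=8, LS_C=6) = 6; LS_A = 6−6 = 0
Slack_B = LS_B − ES_B = 8 − 6 = 2

2 days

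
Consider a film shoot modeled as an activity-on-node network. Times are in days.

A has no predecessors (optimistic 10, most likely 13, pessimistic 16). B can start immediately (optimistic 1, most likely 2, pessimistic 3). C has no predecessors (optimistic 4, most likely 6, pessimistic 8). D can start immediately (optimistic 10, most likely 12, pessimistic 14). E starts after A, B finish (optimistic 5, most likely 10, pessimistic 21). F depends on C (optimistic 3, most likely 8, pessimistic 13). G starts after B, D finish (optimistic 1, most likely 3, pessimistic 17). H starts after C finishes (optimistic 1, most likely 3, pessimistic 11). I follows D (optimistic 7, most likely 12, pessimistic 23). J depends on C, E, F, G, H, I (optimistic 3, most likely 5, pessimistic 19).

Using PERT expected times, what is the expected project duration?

te_A = (10 + 4·13 + 16)/6 = 78/6 = 13
te_B = (1 + 4·2 + 3)/6 = 12/6 = 2
te_C = (4 + 4·6 + 8)/6 = 36/6 = 6
te_D = (10 + 4·12 + 14)/6 = 72/6 = 12
te_E = (5 + 4·10 + 21)/6 = 66/6 = 11
te_F = (3 + 4·8 + 13)/6 = 48/6 = 8
te_G = (1 + 4·3 + 17)/6 = 30/6 = 5
te_H = (1 + 4·3 + 11)/6 = 24/6 = 4
te_I = (7 + 4·12 + 23)/6 = 78/6 = 13
te_J = (3 + 4·5 + 19)/6 = 42/6 = 7

Forward pass:
ES_A = 0; EF_A = 13
ES_B = 0; EF_B = 2
ES_C = 0; EF_C = 6
ES_D = 0; EF_D = 12
ES_E = max(EF_A=13, EF_B=2) = 13; EF_E = 13+11 = 24
ES_F = 6; EF_F = 6+8 = 14
ES_G = max(EF_B=2, EF_D=12) = 12; EF_G = 12+5 = 17
ES_H = 6; EF_H = 6+4 = 10
ES_I = 12; EF_I = 12+13 = 25
ES_J = max(EF_C=6, EF_E=24, EF_F=14, EF_G=17, EF_H=10, EF_I=25) = 25; EF_J = 25+7 = 32
Expected project duration μ = 32 days. Critical path: D → I → J.

32 days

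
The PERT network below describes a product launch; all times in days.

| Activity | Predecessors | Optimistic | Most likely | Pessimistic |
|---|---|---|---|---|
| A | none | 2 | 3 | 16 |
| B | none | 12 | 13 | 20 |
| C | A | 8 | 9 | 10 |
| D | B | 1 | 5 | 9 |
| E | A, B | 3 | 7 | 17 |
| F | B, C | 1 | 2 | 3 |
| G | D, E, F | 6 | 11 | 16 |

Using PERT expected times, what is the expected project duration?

te_A = (2 + 4·3 + 16)/6 = 30/6 = 5
te_B = (12 + 4·13 + 20)/6 = 84/6 = 14
te_C = (8 + 4·9 + 10)/6 = 54/6 = 9
te_D = (1 + 4·5 + 9)/6 = 30/6 = 5
te_E = (3 + 4·7 + 17)/6 = 48/6 = 8
te_F = (1 + 4·2 + 3)/6 = 12/6 = 2
te_G = (6 + 4·11 + 16)/6 = 66/6 = 11

Forward pass:
ES_A = 0; EF_A = 5
ES_B = 0; EF_B = 14
ES_C = 5; EF_C = 5+9 = 14
ES_D = 14; EF_D = 14+5 = 19
ES_E = max(EF_A=5, EF_B=14) = 14; EF_E = 14+8 = 22
ES_F = max(EF_B=14, EF_C=14) = 14; EF_F = 14+2 = 16
ES_G = max(EF_D=19, EF_E=22, EF_F=16) = 22; EF_G = 22+11 = 33
Expected project duration μ = 33 days. Critical path: B → E → G.

33 days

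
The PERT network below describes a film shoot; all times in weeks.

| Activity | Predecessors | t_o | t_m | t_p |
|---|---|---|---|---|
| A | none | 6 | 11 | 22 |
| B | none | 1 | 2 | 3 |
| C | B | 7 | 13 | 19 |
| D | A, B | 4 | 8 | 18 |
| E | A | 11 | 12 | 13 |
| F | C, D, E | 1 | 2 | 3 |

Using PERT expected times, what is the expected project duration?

26 weeks

te_A = (6 + 4·11 + 22)/6 = 72/6 = 12
te_B = (1 + 4·2 + 3)/6 = 12/6 = 2
te_C = (7 + 4·13 + 19)/6 = 78/6 = 13
te_D = (4 + 4·8 + 18)/6 = 54/6 = 9
te_E = (11 + 4·12 + 13)/6 = 72/6 = 12
te_F = (1 + 4·2 + 3)/6 = 12/6 = 2

Forward pass:
ES_A = 0; EF_A = 12
ES_B = 0; EF_B = 2
ES_C = 2; EF_C = 2+13 = 15
ES_D = max(EF_A=12, EF_B=2) = 12; EF_D = 12+9 = 21
ES_E = 12; EF_E = 12+12 = 24
ES_F = max(EF_C=15, EF_D=21, EF_E=24) = 24; EF_F = 24+2 = 26
Expected project duration μ = 26 weeks. Critical path: A → E → F.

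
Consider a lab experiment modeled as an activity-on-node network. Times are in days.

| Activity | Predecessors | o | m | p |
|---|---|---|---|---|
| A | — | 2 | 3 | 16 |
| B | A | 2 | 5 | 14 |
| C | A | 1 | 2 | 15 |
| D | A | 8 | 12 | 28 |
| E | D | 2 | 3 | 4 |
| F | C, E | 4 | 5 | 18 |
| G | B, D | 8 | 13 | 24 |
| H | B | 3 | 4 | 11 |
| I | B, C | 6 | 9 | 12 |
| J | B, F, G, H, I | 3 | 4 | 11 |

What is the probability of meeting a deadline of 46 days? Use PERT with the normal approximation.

te_A = (2 + 4·3 + 16)/6 = 30/6 = 5; σ²_A = ((16−2)/6)² = 5.444
te_B = (2 + 4·5 + 14)/6 = 36/6 = 6; σ²_B = ((14−2)/6)² = 4.000
te_C = (1 + 4·2 + 15)/6 = 24/6 = 4; σ²_C = ((15−1)/6)² = 5.444
te_D = (8 + 4·12 + 28)/6 = 84/6 = 14; σ²_D = ((28−8)/6)² = 11.111
te_E = (2 + 4·3 + 4)/6 = 18/6 = 3; σ²_E = ((4−2)/6)² = 0.111
te_F = (4 + 4·5 + 18)/6 = 42/6 = 7; σ²_F = ((18−4)/6)² = 5.444
te_G = (8 + 4·13 + 24)/6 = 84/6 = 14; σ²_G = ((24−8)/6)² = 7.111
te_H = (3 + 4·4 + 11)/6 = 30/6 = 5; σ²_H = ((11−3)/6)² = 1.778
te_I = (6 + 4·9 + 12)/6 = 54/6 = 9; σ²_I = ((12−6)/6)² = 1.000
te_J = (3 + 4·4 + 11)/6 = 30/6 = 5; σ²_J = ((11−3)/6)² = 1.778

Forward pass:
ES_A = 0; EF_A = 5
ES_B = 5; EF_B = 5+6 = 11
ES_C = 5; EF_C = 5+4 = 9
ES_D = 5; EF_D = 5+14 = 19
ES_E = 19; EF_E = 19+3 = 22
ES_F = max(EF_C=9, EF_E=22) = 22; EF_F = 22+7 = 29
ES_G = max(EF_B=11, EF_D=19) = 19; EF_G = 19+14 = 33
ES_H = 11; EF_H = 11+5 = 16
ES_I = max(EF_B=11, EF_C=9) = 11; EF_I = 11+9 = 20
ES_J = max(EF_B=11, EF_F=29, EF_G=33, EF_H=16, EF_I=20) = 33; EF_J = 33+5 = 38
Expected project duration μ = 38 days. Critical path: A → D → G → J.

Variance along critical path = 5.444 + 11.111 + 7.111 + 1.778 = 25.444; σ = √25.444 = 5.044 days.
Z = (46 − 38) / 5.044 = 1.586
P(T ≤ 46) = Φ(1.586) ≈ 0.944

0.944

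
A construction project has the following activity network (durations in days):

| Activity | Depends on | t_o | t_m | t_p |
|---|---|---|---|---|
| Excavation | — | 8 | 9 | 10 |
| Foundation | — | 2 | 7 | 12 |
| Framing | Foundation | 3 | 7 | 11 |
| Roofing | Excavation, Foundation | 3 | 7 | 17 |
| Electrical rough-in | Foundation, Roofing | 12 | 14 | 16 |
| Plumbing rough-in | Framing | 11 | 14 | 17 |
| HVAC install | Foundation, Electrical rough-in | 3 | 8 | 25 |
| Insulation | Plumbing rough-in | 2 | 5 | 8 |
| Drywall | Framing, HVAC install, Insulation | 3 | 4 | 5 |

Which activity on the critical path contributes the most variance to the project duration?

te_Excavation = (8 + 4·9 + 10)/6 = 54/6 = 9; σ²_Excavation = ((10−8)/6)² = 0.111
te_Foundation = (2 + 4·7 + 12)/6 = 42/6 = 7; σ²_Foundation = ((12−2)/6)² = 2.778
te_Framing = (3 + 4·7 + 11)/6 = 42/6 = 7; σ²_Framing = ((11−3)/6)² = 1.778
te_Roofing = (3 + 4·7 + 17)/6 = 48/6 = 8; σ²_Roofing = ((17−3)/6)² = 5.444
te_Electrical rough-in = (12 + 4·14 + 16)/6 = 84/6 = 14; σ²_Electrical rough-in = ((16−12)/6)² = 0.444
te_Plumbing rough-in = (11 + 4·14 + 17)/6 = 84/6 = 14; σ²_Plumbing rough-in = ((17−11)/6)² = 1.000
te_HVAC install = (3 + 4·8 + 25)/6 = 60/6 = 10; σ²_HVAC install = ((25−3)/6)² = 13.444
te_Insulation = (2 + 4·5 + 8)/6 = 30/6 = 5; σ²_Insulation = ((8−2)/6)² = 1.000
te_Drywall = (3 + 4·4 + 5)/6 = 24/6 = 4; σ²_Drywall = ((5−3)/6)² = 0.111

Forward pass:
ES_Excavation = 0; EF_Excavation = 9
ES_Foundation = 0; EF_Foundation = 7
ES_Framing = 7; EF_Framing = 7+7 = 14
ES_Roofing = max(EF_Excavation=9, EF_Foundation=7) = 9; EF_Roofing = 9+8 = 17
ES_Electrical rough-in = max(EF_Foundation=7, EF_Roofing=17) = 17; EF_Electrical rough-in = 17+14 = 31
ES_Plumbing rough-in = 14; EF_Plumbing rough-in = 14+14 = 28
ES_HVAC install = max(EF_Foundation=7, EF_Electrical rough-in=31) = 31; EF_HVAC install = 31+10 = 41
ES_Insulation = 28; EF_Insulation = 28+5 = 33
ES_Drywall = max(EF_Framing=14, EF_HVAC install=41, EF_Insulation=33) = 41; EF_Drywall = 41+4 = 45
Expected project duration μ = 45 days. Critical path: Excavation → Roofing → Electrical rough-in → HVAC install → Drywall.

Variances on critical path: σ²_Excavation=0.111, σ²_Roofing=5.444, σ²_Electrical rough-in=0.444, σ²_HVAC install=13.444, σ²_Drywall=0.111.
Largest is σ²_HVAC install = 13.444.

HVAC install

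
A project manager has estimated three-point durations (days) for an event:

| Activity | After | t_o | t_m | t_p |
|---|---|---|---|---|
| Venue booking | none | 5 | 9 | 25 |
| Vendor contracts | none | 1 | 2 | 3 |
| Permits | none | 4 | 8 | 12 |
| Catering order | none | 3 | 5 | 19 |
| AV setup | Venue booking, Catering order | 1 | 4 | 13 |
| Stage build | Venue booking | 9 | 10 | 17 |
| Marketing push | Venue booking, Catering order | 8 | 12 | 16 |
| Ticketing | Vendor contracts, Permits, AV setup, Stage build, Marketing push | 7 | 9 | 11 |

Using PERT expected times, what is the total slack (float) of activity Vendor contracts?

21 days

te_Venue booking = (5 + 4·9 + 25)/6 = 66/6 = 11
te_Vendor contracts = (1 + 4·2 + 3)/6 = 12/6 = 2
te_Permits = (4 + 4·8 + 12)/6 = 48/6 = 8
te_Catering order = (3 + 4·5 + 19)/6 = 42/6 = 7
te_AV setup = (1 + 4·4 + 13)/6 = 30/6 = 5
te_Stage build = (9 + 4·10 + 17)/6 = 66/6 = 11
te_Marketing push = (8 + 4·12 + 16)/6 = 72/6 = 12
te_Ticketing = (7 + 4·9 + 11)/6 = 54/6 = 9

Forward pass:
ES_Venue booking = 0; EF_Venue booking = 11
ES_Vendor contracts = 0; EF_Vendor contracts = 2
ES_Permits = 0; EF_Permits = 8
ES_Catering order = 0; EF_Catering order = 7
ES_AV setup = max(EF_Venue booking=11, EF_Catering order=7) = 11; EF_AV setup = 11+5 = 16
ES_Stage build = 11; EF_Stage build = 11+11 = 22
ES_Marketing push = max(EF_Venue booking=11, EF_Catering order=7) = 11; EF_Marketing push = 11+12 = 23
ES_Ticketing = max(EF_Vendor contracts=2, EF_Permits=8, EF_AV setup=16, EF_Stage build=22, EF_Marketing push=23) = 23; EF_Ticketing = 23+9 = 32
Expected project duration μ = 32 days. Critical path: Venue booking → Marketing push → Ticketing.

Backward pass:
LF_Ticketing = 32; LS_Ticketing = 32−9 = 23
LF_Marketing push = LS_Ticketing = 23; LS_Marketing push = 23−12 = 11
LF_Stage build = LS_Ticketing = 23; LS_Stage build = 23−11 = 12
LF_AV setup = LS_Ticketing = 23; LS_AV setup = 23−5 = 18
LF_Catering order = min(LS_AV setup=18, LS_Marketing push=11) = 11; LS_Catering order = 11−7 = 4
LF_Permits = LS_Ticketing = 23; LS_Permits = 23−8 = 15
LF_Vendor contracts = LS_Ticketing = 23; LS_Vendor contracts = 23−2 = 21
LF_Venue booking = min(LS_AV setup=18, LS_Stage build=12, LS_Marketing push=11) = 11; LS_Venue booking = 11−11 = 0
Slack_Vendor contracts = LS_Vendor contracts − ES_Vendor contracts = 21 − 0 = 21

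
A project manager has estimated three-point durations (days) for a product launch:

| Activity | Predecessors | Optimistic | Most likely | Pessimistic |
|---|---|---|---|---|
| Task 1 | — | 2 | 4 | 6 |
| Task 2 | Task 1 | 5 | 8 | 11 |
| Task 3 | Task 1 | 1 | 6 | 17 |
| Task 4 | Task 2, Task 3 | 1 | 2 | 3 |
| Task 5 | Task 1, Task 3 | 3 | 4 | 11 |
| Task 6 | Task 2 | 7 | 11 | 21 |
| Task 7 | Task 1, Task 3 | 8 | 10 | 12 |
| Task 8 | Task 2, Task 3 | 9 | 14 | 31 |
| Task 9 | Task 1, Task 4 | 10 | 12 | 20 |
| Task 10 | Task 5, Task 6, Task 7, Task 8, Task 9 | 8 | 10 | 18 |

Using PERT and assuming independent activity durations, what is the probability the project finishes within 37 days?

te_Task 1 = (2 + 4·4 + 6)/6 = 24/6 = 4; σ²_Task 1 = ((6−2)/6)² = 0.444
te_Task 2 = (5 + 4·8 + 11)/6 = 48/6 = 8; σ²_Task 2 = ((11−5)/6)² = 1.000
te_Task 3 = (1 + 4·6 + 17)/6 = 42/6 = 7; σ²_Task 3 = ((17−1)/6)² = 7.111
te_Task 4 = (1 + 4·2 + 3)/6 = 12/6 = 2; σ²_Task 4 = ((3−1)/6)² = 0.111
te_Task 5 = (3 + 4·4 + 11)/6 = 30/6 = 5; σ²_Task 5 = ((11−3)/6)² = 1.778
te_Task 6 = (7 + 4·11 + 21)/6 = 72/6 = 12; σ²_Task 6 = ((21−7)/6)² = 5.444
te_Task 7 = (8 + 4·10 + 12)/6 = 60/6 = 10; σ²_Task 7 = ((12−8)/6)² = 0.444
te_Task 8 = (9 + 4·14 + 31)/6 = 96/6 = 16; σ²_Task 8 = ((31−9)/6)² = 13.444
te_Task 9 = (10 + 4·12 + 20)/6 = 78/6 = 13; σ²_Task 9 = ((20−10)/6)² = 2.778
te_Task 10 = (8 + 4·10 + 18)/6 = 66/6 = 11; σ²_Task 10 = ((18−8)/6)² = 2.778

Forward pass:
ES_Task 1 = 0; EF_Task 1 = 4
ES_Task 2 = 4; EF_Task 2 = 4+8 = 12
ES_Task 3 = 4; EF_Task 3 = 4+7 = 11
ES_Task 4 = max(EF_Task 2=12, EF_Task 3=11) = 12; EF_Task 4 = 12+2 = 14
ES_Task 5 = max(EF_Task 1=4, EF_Task 3=11) = 11; EF_Task 5 = 11+5 = 16
ES_Task 6 = 12; EF_Task 6 = 12+12 = 24
ES_Task 7 = max(EF_Task 1=4, EF_Task 3=11) = 11; EF_Task 7 = 11+10 = 21
ES_Task 8 = max(EF_Task 2=12, EF_Task 3=11) = 12; EF_Task 8 = 12+16 = 28
ES_Task 9 = max(EF_Task 1=4, EF_Task 4=14) = 14; EF_Task 9 = 14+13 = 27
ES_Task 10 = max(EF_Task 5=16, EF_Task 6=24, EF_Task 7=21, EF_Task 8=28, EF_Task 9=27) = 28; EF_Task 10 = 28+11 = 39
Expected project duration μ = 39 days. Critical path: Task 1 → Task 2 → Task 8 → Task 10.

Variance along critical path = 0.444 + 1.000 + 13.444 + 2.778 = 17.667; σ = √17.667 = 4.203 days.
Z = (37 − 39) / 4.203 = -0.476
P(T ≤ 37) = Φ(-0.476) ≈ 0.317

0.317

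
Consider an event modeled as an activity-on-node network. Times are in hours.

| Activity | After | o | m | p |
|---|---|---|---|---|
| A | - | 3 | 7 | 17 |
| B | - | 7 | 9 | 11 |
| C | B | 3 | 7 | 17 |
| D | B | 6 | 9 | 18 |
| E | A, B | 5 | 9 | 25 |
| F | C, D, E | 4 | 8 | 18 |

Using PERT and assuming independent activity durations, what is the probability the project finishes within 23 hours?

te_A = (3 + 4·7 + 17)/6 = 48/6 = 8; σ²_A = ((17−3)/6)² = 5.444
te_B = (7 + 4·9 + 11)/6 = 54/6 = 9; σ²_B = ((11−7)/6)² = 0.444
te_C = (3 + 4·7 + 17)/6 = 48/6 = 8; σ²_C = ((17−3)/6)² = 5.444
te_D = (6 + 4·9 + 18)/6 = 60/6 = 10; σ²_D = ((18−6)/6)² = 4.000
te_E = (5 + 4·9 + 25)/6 = 66/6 = 11; σ²_E = ((25−5)/6)² = 11.111
te_F = (4 + 4·8 + 18)/6 = 54/6 = 9; σ²_F = ((18−4)/6)² = 5.444

Forward pass:
ES_A = 0; EF_A = 8
ES_B = 0; EF_B = 9
ES_C = 9; EF_C = 9+8 = 17
ES_D = 9; EF_D = 9+10 = 19
ES_E = max(EF_A=8, EF_B=9) = 9; EF_E = 9+11 = 20
ES_F = max(EF_C=17, EF_D=19, EF_E=20) = 20; EF_F = 20+9 = 29
Expected project duration μ = 29 hours. Critical path: B → E → F.

Variance along critical path = 0.444 + 11.111 + 5.444 = 17.000; σ = √17.000 = 4.123 hours.
Z = (23 − 29) / 4.123 = -1.455
P(T ≤ 23) = Φ(-1.455) ≈ 0.073

0.073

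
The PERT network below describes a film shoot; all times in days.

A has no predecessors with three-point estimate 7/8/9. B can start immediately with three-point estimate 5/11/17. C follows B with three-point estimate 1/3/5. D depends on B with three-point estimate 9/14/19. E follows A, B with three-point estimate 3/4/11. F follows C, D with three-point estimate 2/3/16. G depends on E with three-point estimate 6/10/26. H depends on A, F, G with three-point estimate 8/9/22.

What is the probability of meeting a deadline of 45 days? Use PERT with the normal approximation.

te_A = (7 + 4·8 + 9)/6 = 48/6 = 8; σ²_A = ((9−7)/6)² = 0.111
te_B = (5 + 4·11 + 17)/6 = 66/6 = 11; σ²_B = ((17−5)/6)² = 4.000
te_C = (1 + 4·3 + 5)/6 = 18/6 = 3; σ²_C = ((5−1)/6)² = 0.444
te_D = (9 + 4·14 + 19)/6 = 84/6 = 14; σ²_D = ((19−9)/6)² = 2.778
te_E = (3 + 4·4 + 11)/6 = 30/6 = 5; σ²_E = ((11−3)/6)² = 1.778
te_F = (2 + 4·3 + 16)/6 = 30/6 = 5; σ²_F = ((16−2)/6)² = 5.444
te_G = (6 + 4·10 + 26)/6 = 72/6 = 12; σ²_G = ((26−6)/6)² = 11.111
te_H = (8 + 4·9 + 22)/6 = 66/6 = 11; σ²_H = ((22−8)/6)² = 5.444

Forward pass:
ES_A = 0; EF_A = 8
ES_B = 0; EF_B = 11
ES_C = 11; EF_C = 11+3 = 14
ES_D = 11; EF_D = 11+14 = 25
ES_E = max(EF_A=8, EF_B=11) = 11; EF_E = 11+5 = 16
ES_F = max(EF_C=14, EF_D=25) = 25; EF_F = 25+5 = 30
ES_G = 16; EF_G = 16+12 = 28
ES_H = max(EF_A=8, EF_F=30, EF_G=28) = 30; EF_H = 30+11 = 41
Expected project duration μ = 41 days. Critical path: B → D → F → H.

Variance along critical path = 4.000 + 2.778 + 5.444 + 5.444 = 17.667; σ = √17.667 = 4.203 days.
Z = (45 − 41) / 4.203 = 0.952
P(T ≤ 45) = Φ(0.952) ≈ 0.829

0.829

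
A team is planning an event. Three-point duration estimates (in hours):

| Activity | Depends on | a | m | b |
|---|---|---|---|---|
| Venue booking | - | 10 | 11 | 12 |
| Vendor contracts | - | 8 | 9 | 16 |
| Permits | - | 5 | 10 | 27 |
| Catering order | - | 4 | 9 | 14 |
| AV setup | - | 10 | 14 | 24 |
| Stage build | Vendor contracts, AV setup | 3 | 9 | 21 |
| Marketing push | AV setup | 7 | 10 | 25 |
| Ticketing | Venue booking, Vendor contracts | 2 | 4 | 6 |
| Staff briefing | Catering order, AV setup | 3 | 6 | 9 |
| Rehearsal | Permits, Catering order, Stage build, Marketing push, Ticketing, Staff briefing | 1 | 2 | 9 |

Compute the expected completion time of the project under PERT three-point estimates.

te_Venue booking = (10 + 4·11 + 12)/6 = 66/6 = 11
te_Vendor contracts = (8 + 4·9 + 16)/6 = 60/6 = 10
te_Permits = (5 + 4·10 + 27)/6 = 72/6 = 12
te_Catering order = (4 + 4·9 + 14)/6 = 54/6 = 9
te_AV setup = (10 + 4·14 + 24)/6 = 90/6 = 15
te_Stage build = (3 + 4·9 + 21)/6 = 60/6 = 10
te_Marketing push = (7 + 4·10 + 25)/6 = 72/6 = 12
te_Ticketing = (2 + 4·4 + 6)/6 = 24/6 = 4
te_Staff briefing = (3 + 4·6 + 9)/6 = 36/6 = 6
te_Rehearsal = (1 + 4·2 + 9)/6 = 18/6 = 3

Forward pass:
ES_Venue booking = 0; EF_Venue booking = 11
ES_Vendor contracts = 0; EF_Vendor contracts = 10
ES_Permits = 0; EF_Permits = 12
ES_Catering order = 0; EF_Catering order = 9
ES_AV setup = 0; EF_AV setup = 15
ES_Stage build = max(EF_Vendor contracts=10, EF_AV setup=15) = 15; EF_Stage build = 15+10 = 25
ES_Marketing push = 15; EF_Marketing push = 15+12 = 27
ES_Ticketing = max(EF_Venue booking=11, EF_Vendor contracts=10) = 11; EF_Ticketing = 11+4 = 15
ES_Staff briefing = max(EF_Catering order=9, EF_AV setup=15) = 15; EF_Staff briefing = 15+6 = 21
ES_Rehearsal = max(EF_Permits=12, EF_Catering order=9, EF_Stage build=25, EF_Marketing push=27, EF_Ticketing=15, EF_Staff briefing=21) = 27; EF_Rehearsal = 27+3 = 30
Expected project duration μ = 30 hours. Critical path: AV setup → Marketing push → Rehearsal.

30 hours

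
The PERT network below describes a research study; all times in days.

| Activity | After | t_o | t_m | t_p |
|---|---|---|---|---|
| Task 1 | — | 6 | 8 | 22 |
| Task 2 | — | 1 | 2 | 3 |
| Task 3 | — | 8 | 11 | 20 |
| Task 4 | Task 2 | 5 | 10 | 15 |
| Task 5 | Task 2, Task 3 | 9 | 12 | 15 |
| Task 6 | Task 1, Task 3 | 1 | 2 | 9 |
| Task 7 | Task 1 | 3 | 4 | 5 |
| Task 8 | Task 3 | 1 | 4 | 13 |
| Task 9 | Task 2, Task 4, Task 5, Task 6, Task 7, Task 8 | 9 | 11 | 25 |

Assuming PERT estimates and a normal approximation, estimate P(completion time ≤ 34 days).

0.194

te_Task 1 = (6 + 4·8 + 22)/6 = 60/6 = 10; σ²_Task 1 = ((22−6)/6)² = 7.111
te_Task 2 = (1 + 4·2 + 3)/6 = 12/6 = 2; σ²_Task 2 = ((3−1)/6)² = 0.111
te_Task 3 = (8 + 4·11 + 20)/6 = 72/6 = 12; σ²_Task 3 = ((20−8)/6)² = 4.000
te_Task 4 = (5 + 4·10 + 15)/6 = 60/6 = 10; σ²_Task 4 = ((15−5)/6)² = 2.778
te_Task 5 = (9 + 4·12 + 15)/6 = 72/6 = 12; σ²_Task 5 = ((15−9)/6)² = 1.000
te_Task 6 = (1 + 4·2 + 9)/6 = 18/6 = 3; σ²_Task 6 = ((9−1)/6)² = 1.778
te_Task 7 = (3 + 4·4 + 5)/6 = 24/6 = 4; σ²_Task 7 = ((5−3)/6)² = 0.111
te_Task 8 = (1 + 4·4 + 13)/6 = 30/6 = 5; σ²_Task 8 = ((13−1)/6)² = 4.000
te_Task 9 = (9 + 4·11 + 25)/6 = 78/6 = 13; σ²_Task 9 = ((25−9)/6)² = 7.111

Forward pass:
ES_Task 1 = 0; EF_Task 1 = 10
ES_Task 2 = 0; EF_Task 2 = 2
ES_Task 3 = 0; EF_Task 3 = 12
ES_Task 4 = 2; EF_Task 4 = 2+10 = 12
ES_Task 5 = max(EF_Task 2=2, EF_Task 3=12) = 12; EF_Task 5 = 12+12 = 24
ES_Task 6 = max(EF_Task 1=10, EF_Task 3=12) = 12; EF_Task 6 = 12+3 = 15
ES_Task 7 = 10; EF_Task 7 = 10+4 = 14
ES_Task 8 = 12; EF_Task 8 = 12+5 = 17
ES_Task 9 = max(EF_Task 2=2, EF_Task 4=12, EF_Task 5=24, EF_Task 6=15, EF_Task 7=14, EF_Task 8=17) = 24; EF_Task 9 = 24+13 = 37
Expected project duration μ = 37 days. Critical path: Task 3 → Task 5 → Task 9.

Variance along critical path = 4.000 + 1.000 + 7.111 = 12.111; σ = √12.111 = 3.480 days.
Z = (34 − 37) / 3.480 = -0.862
P(T ≤ 34) = Φ(-0.862) ≈ 0.194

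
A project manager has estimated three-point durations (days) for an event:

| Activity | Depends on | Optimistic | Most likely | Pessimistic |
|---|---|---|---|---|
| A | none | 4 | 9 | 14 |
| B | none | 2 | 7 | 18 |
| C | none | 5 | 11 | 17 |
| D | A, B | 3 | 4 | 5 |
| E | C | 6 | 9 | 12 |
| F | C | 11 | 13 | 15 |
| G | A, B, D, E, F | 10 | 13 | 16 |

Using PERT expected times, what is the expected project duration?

te_A = (4 + 4·9 + 14)/6 = 54/6 = 9
te_B = (2 + 4·7 + 18)/6 = 48/6 = 8
te_C = (5 + 4·11 + 17)/6 = 66/6 = 11
te_D = (3 + 4·4 + 5)/6 = 24/6 = 4
te_E = (6 + 4·9 + 12)/6 = 54/6 = 9
te_F = (11 + 4·13 + 15)/6 = 78/6 = 13
te_G = (10 + 4·13 + 16)/6 = 78/6 = 13

Forward pass:
ES_A = 0; EF_A = 9
ES_B = 0; EF_B = 8
ES_C = 0; EF_C = 11
ES_D = max(EF_A=9, EF_B=8) = 9; EF_D = 9+4 = 13
ES_E = 11; EF_E = 11+9 = 20
ES_F = 11; EF_F = 11+13 = 24
ES_G = max(EF_A=9, EF_B=8, EF_D=13, EF_E=20, EF_F=24) = 24; EF_G = 24+13 = 37
Expected project duration μ = 37 days. Critical path: C → F → G.

37 days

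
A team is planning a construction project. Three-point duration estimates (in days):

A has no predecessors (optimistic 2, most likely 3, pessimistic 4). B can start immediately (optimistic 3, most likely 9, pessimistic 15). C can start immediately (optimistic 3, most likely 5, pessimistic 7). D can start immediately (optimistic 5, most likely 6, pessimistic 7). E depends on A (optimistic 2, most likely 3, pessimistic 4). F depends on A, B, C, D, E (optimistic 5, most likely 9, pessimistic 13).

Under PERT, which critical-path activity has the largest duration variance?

te_A = (2 + 4·3 + 4)/6 = 18/6 = 3; σ²_A = ((4−2)/6)² = 0.111
te_B = (3 + 4·9 + 15)/6 = 54/6 = 9; σ²_B = ((15−3)/6)² = 4.000
te_C = (3 + 4·5 + 7)/6 = 30/6 = 5; σ²_C = ((7−3)/6)² = 0.444
te_D = (5 + 4·6 + 7)/6 = 36/6 = 6; σ²_D = ((7−5)/6)² = 0.111
te_E = (2 + 4·3 + 4)/6 = 18/6 = 3; σ²_E = ((4−2)/6)² = 0.111
te_F = (5 + 4·9 + 13)/6 = 54/6 = 9; σ²_F = ((13−5)/6)² = 1.778

Forward pass:
ES_A = 0; EF_A = 3
ES_B = 0; EF_B = 9
ES_C = 0; EF_C = 5
ES_D = 0; EF_D = 6
ES_E = 3; EF_E = 3+3 = 6
ES_F = max(EF_A=3, EF_B=9, EF_C=5, EF_D=6, EF_E=6) = 9; EF_F = 9+9 = 18
Expected project duration μ = 18 days. Critical path: B → F.

Variances on critical path: σ²_B=4.000, σ²_F=1.778.
Largest is σ²_B = 4.000.

B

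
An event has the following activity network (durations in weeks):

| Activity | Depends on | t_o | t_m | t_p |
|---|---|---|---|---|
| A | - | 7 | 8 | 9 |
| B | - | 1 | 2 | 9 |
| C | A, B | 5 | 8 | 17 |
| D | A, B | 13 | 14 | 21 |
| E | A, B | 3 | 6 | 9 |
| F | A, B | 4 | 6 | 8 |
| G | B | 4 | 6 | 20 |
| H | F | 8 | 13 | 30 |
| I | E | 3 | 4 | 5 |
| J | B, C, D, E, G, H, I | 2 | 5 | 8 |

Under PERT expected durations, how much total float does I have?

11 weeks

te_A = (7 + 4·8 + 9)/6 = 48/6 = 8
te_B = (1 + 4·2 + 9)/6 = 18/6 = 3
te_C = (5 + 4·8 + 17)/6 = 54/6 = 9
te_D = (13 + 4·14 + 21)/6 = 90/6 = 15
te_E = (3 + 4·6 + 9)/6 = 36/6 = 6
te_F = (4 + 4·6 + 8)/6 = 36/6 = 6
te_G = (4 + 4·6 + 20)/6 = 48/6 = 8
te_H = (8 + 4·13 + 30)/6 = 90/6 = 15
te_I = (3 + 4·4 + 5)/6 = 24/6 = 4
te_J = (2 + 4·5 + 8)/6 = 30/6 = 5

Forward pass:
ES_A = 0; EF_A = 8
ES_B = 0; EF_B = 3
ES_C = max(EF_A=8, EF_B=3) = 8; EF_C = 8+9 = 17
ES_D = max(EF_A=8, EF_B=3) = 8; EF_D = 8+15 = 23
ES_E = max(EF_A=8, EF_B=3) = 8; EF_E = 8+6 = 14
ES_F = max(EF_A=8, EF_B=3) = 8; EF_F = 8+6 = 14
ES_G = 3; EF_G = 3+8 = 11
ES_H = 14; EF_H = 14+15 = 29
ES_I = 14; EF_I = 14+4 = 18
ES_J = max(EF_B=3, EF_C=17, EF_D=23, EF_E=14, EF_G=11, EF_H=29, EF_I=18) = 29; EF_J = 29+5 = 34
Expected project duration μ = 34 weeks. Critical path: A → F → H → J.

Backward pass:
LF_J = 34; LS_J = 34−5 = 29
LF_I = LS_J = 29; LS_I = 29−4 = 25
LF_H = LS_J = 29; LS_H = 29−15 = 14
LF_G = LS_J = 29; LS_G = 29−8 = 21
LF_F = LS_H = 14; LS_F = 14−6 = 8
LF_E = min(LS_I=25, LS_J=29) = 25; LS_E = 25−6 = 19
LF_D = LS_J = 29; LS_D = 29−15 = 14
LF_C = LS_J = 29; LS_C = 29−9 = 20
LF_B = min(LS_C=20, LS_D=14, LS_E=19, LS_F=8, LS_G=21, LS_J=29) = 8; LS_B = 8−3 = 5
LF_A = min(LS_C=20, LS_D=14, LS_E=19, LS_F=8) = 8; LS_A = 8−8 = 0
Slack_I = LS_I − ES_I = 25 − 14 = 11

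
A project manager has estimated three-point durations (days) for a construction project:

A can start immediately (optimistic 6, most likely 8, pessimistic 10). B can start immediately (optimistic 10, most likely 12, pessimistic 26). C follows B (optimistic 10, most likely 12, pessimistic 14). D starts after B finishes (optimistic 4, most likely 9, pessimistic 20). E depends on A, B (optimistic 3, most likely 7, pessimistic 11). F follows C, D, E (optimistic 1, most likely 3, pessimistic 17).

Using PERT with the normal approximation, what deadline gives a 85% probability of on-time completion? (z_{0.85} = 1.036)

te_A = (6 + 4·8 + 10)/6 = 48/6 = 8; σ²_A = ((10−6)/6)² = 0.444
te_B = (10 + 4·12 + 26)/6 = 84/6 = 14; σ²_B = ((26−10)/6)² = 7.111
te_C = (10 + 4·12 + 14)/6 = 72/6 = 12; σ²_C = ((14−10)/6)² = 0.444
te_D = (4 + 4·9 + 20)/6 = 60/6 = 10; σ²_D = ((20−4)/6)² = 7.111
te_E = (3 + 4·7 + 11)/6 = 42/6 = 7; σ²_E = ((11−3)/6)² = 1.778
te_F = (1 + 4·3 + 17)/6 = 30/6 = 5; σ²_F = ((17−1)/6)² = 7.111

Forward pass:
ES_A = 0; EF_A = 8
ES_B = 0; EF_B = 14
ES_C = 14; EF_C = 14+12 = 26
ES_D = 14; EF_D = 14+10 = 24
ES_E = max(EF_A=8, EF_B=14) = 14; EF_E = 14+7 = 21
ES_F = max(EF_C=26, EF_D=24, EF_E=21) = 26; EF_F = 26+5 = 31
Expected project duration μ = 31 days. Critical path: B → C → F.

Variance along critical path = 7.111 + 0.444 + 7.111 = 14.667; σ = 3.830 days.
D = μ + z·σ = 31 + 1.036·3.830 = 35.0 days

35.0 days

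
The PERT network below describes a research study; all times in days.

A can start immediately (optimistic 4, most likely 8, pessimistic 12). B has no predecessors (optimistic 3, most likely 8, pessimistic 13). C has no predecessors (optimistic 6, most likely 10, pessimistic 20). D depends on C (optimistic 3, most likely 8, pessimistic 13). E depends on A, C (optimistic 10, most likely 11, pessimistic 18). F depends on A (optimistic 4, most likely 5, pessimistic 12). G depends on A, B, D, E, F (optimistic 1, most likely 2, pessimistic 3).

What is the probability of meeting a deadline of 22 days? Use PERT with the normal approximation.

0.134

te_A = (4 + 4·8 + 12)/6 = 48/6 = 8; σ²_A = ((12−4)/6)² = 1.778
te_B = (3 + 4·8 + 13)/6 = 48/6 = 8; σ²_B = ((13−3)/6)² = 2.778
te_C = (6 + 4·10 + 20)/6 = 66/6 = 11; σ²_C = ((20−6)/6)² = 5.444
te_D = (3 + 4·8 + 13)/6 = 48/6 = 8; σ²_D = ((13−3)/6)² = 2.778
te_E = (10 + 4·11 + 18)/6 = 72/6 = 12; σ²_E = ((18−10)/6)² = 1.778
te_F = (4 + 4·5 + 12)/6 = 36/6 = 6; σ²_F = ((12−4)/6)² = 1.778
te_G = (1 + 4·2 + 3)/6 = 12/6 = 2; σ²_G = ((3−1)/6)² = 0.111

Forward pass:
ES_A = 0; EF_A = 8
ES_B = 0; EF_B = 8
ES_C = 0; EF_C = 11
ES_D = 11; EF_D = 11+8 = 19
ES_E = max(EF_A=8, EF_C=11) = 11; EF_E = 11+12 = 23
ES_F = 8; EF_F = 8+6 = 14
ES_G = max(EF_A=8, EF_B=8, EF_D=19, EF_E=23, EF_F=14) = 23; EF_G = 23+2 = 25
Expected project duration μ = 25 days. Critical path: C → E → G.

Variance along critical path = 5.444 + 1.778 + 0.111 = 7.333; σ = √7.333 = 2.708 days.
Z = (22 − 25) / 2.708 = -1.108
P(T ≤ 22) = Φ(-1.108) ≈ 0.134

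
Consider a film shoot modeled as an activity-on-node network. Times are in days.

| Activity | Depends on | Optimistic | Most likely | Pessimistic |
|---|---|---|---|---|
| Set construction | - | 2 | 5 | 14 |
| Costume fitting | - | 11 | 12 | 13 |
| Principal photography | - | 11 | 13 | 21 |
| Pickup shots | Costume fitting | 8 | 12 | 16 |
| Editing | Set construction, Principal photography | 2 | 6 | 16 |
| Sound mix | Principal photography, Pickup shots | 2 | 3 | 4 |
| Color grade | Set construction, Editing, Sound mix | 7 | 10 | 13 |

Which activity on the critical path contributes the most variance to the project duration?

Pickup shots

te_Set construction = (2 + 4·5 + 14)/6 = 36/6 = 6; σ²_Set construction = ((14−2)/6)² = 4.000
te_Costume fitting = (11 + 4·12 + 13)/6 = 72/6 = 12; σ²_Costume fitting = ((13−11)/6)² = 0.111
te_Principal photography = (11 + 4·13 + 21)/6 = 84/6 = 14; σ²_Principal photography = ((21−11)/6)² = 2.778
te_Pickup shots = (8 + 4·12 + 16)/6 = 72/6 = 12; σ²_Pickup shots = ((16−8)/6)² = 1.778
te_Editing = (2 + 4·6 + 16)/6 = 42/6 = 7; σ²_Editing = ((16−2)/6)² = 5.444
te_Sound mix = (2 + 4·3 + 4)/6 = 18/6 = 3; σ²_Sound mix = ((4−2)/6)² = 0.111
te_Color grade = (7 + 4·10 + 13)/6 = 60/6 = 10; σ²_Color grade = ((13−7)/6)² = 1.000

Forward pass:
ES_Set construction = 0; EF_Set construction = 6
ES_Costume fitting = 0; EF_Costume fitting = 12
ES_Principal photography = 0; EF_Principal photography = 14
ES_Pickup shots = 12; EF_Pickup shots = 12+12 = 24
ES_Editing = max(EF_Set construction=6, EF_Principal photography=14) = 14; EF_Editing = 14+7 = 21
ES_Sound mix = max(EF_Principal photography=14, EF_Pickup shots=24) = 24; EF_Sound mix = 24+3 = 27
ES_Color grade = max(EF_Set construction=6, EF_Editing=21, EF_Sound mix=27) = 27; EF_Color grade = 27+10 = 37
Expected project duration μ = 37 days. Critical path: Costume fitting → Pickup shots → Sound mix → Color grade.

Variances on critical path: σ²_Costume fitting=0.111, σ²_Pickup shots=1.778, σ²_Sound mix=0.111, σ²_Color grade=1.000.
Largest is σ²_Pickup shots = 1.778.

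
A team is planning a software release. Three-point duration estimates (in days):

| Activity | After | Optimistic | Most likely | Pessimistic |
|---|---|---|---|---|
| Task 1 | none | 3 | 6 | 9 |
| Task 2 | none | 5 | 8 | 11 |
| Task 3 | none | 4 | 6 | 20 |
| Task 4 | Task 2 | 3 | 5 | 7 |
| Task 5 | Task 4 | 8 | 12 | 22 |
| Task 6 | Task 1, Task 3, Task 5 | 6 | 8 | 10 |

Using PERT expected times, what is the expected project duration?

34 days

te_Task 1 = (3 + 4·6 + 9)/6 = 36/6 = 6
te_Task 2 = (5 + 4·8 + 11)/6 = 48/6 = 8
te_Task 3 = (4 + 4·6 + 20)/6 = 48/6 = 8
te_Task 4 = (3 + 4·5 + 7)/6 = 30/6 = 5
te_Task 5 = (8 + 4·12 + 22)/6 = 78/6 = 13
te_Task 6 = (6 + 4·8 + 10)/6 = 48/6 = 8

Forward pass:
ES_Task 1 = 0; EF_Task 1 = 6
ES_Task 2 = 0; EF_Task 2 = 8
ES_Task 3 = 0; EF_Task 3 = 8
ES_Task 4 = 8; EF_Task 4 = 8+5 = 13
ES_Task 5 = 13; EF_Task 5 = 13+13 = 26
ES_Task 6 = max(EF_Task 1=6, EF_Task 3=8, EF_Task 5=26) = 26; EF_Task 6 = 26+8 = 34
Expected project duration μ = 34 days. Critical path: Task 2 → Task 4 → Task 5 → Task 6.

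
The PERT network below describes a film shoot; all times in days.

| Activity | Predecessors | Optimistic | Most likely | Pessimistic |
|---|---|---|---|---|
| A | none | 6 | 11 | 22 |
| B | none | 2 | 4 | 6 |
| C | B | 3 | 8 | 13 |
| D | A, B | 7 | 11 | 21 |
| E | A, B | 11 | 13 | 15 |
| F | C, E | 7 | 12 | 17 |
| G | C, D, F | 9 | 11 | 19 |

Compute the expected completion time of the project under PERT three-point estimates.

te_A = (6 + 4·11 + 22)/6 = 72/6 = 12
te_B = (2 + 4·4 + 6)/6 = 24/6 = 4
te_C = (3 + 4·8 + 13)/6 = 48/6 = 8
te_D = (7 + 4·11 + 21)/6 = 72/6 = 12
te_E = (11 + 4·13 + 15)/6 = 78/6 = 13
te_F = (7 + 4·12 + 17)/6 = 72/6 = 12
te_G = (9 + 4·11 + 19)/6 = 72/6 = 12

Forward pass:
ES_A = 0; EF_A = 12
ES_B = 0; EF_B = 4
ES_C = 4; EF_C = 4+8 = 12
ES_D = max(EF_A=12, EF_B=4) = 12; EF_D = 12+12 = 24
ES_E = max(EF_A=12, EF_B=4) = 12; EF_E = 12+13 = 25
ES_F = max(EF_C=12, EF_E=25) = 25; EF_F = 25+12 = 37
ES_G = max(EF_C=12, EF_D=24, EF_F=37) = 37; EF_G = 37+12 = 49
Expected project duration μ = 49 days. Critical path: A → E → F → G.

49 days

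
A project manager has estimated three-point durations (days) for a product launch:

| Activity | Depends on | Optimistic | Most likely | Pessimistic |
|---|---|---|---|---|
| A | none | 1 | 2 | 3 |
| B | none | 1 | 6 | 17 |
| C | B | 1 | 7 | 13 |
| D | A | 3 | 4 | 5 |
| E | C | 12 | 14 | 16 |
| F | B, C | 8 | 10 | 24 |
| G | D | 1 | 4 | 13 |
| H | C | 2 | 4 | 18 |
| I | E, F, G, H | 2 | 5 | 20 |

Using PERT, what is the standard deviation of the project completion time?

4.53 days

te_A = (1 + 4·2 + 3)/6 = 12/6 = 2; σ²_A = ((3−1)/6)² = 0.111
te_B = (1 + 4·6 + 17)/6 = 42/6 = 7; σ²_B = ((17−1)/6)² = 7.111
te_C = (1 + 4·7 + 13)/6 = 42/6 = 7; σ²_C = ((13−1)/6)² = 4.000
te_D = (3 + 4·4 + 5)/6 = 24/6 = 4; σ²_D = ((5−3)/6)² = 0.111
te_E = (12 + 4·14 + 16)/6 = 84/6 = 14; σ²_E = ((16−12)/6)² = 0.444
te_F = (8 + 4·10 + 24)/6 = 72/6 = 12; σ²_F = ((24−8)/6)² = 7.111
te_G = (1 + 4·4 + 13)/6 = 30/6 = 5; σ²_G = ((13−1)/6)² = 4.000
te_H = (2 + 4·4 + 18)/6 = 36/6 = 6; σ²_H = ((18−2)/6)² = 7.111
te_I = (2 + 4·5 + 20)/6 = 42/6 = 7; σ²_I = ((20−2)/6)² = 9.000

Forward pass:
ES_A = 0; EF_A = 2
ES_B = 0; EF_B = 7
ES_C = 7; EF_C = 7+7 = 14
ES_D = 2; EF_D = 2+4 = 6
ES_E = 14; EF_E = 14+14 = 28
ES_F = max(EF_B=7, EF_C=14) = 14; EF_F = 14+12 = 26
ES_G = 6; EF_G = 6+5 = 11
ES_H = 14; EF_H = 14+6 = 20
ES_I = max(EF_E=28, EF_F=26, EF_G=11, EF_H=20) = 28; EF_I = 28+7 = 35
Expected project duration μ = 35 days. Critical path: B → C → E → I.

Variance along critical path = 7.111 + 4.000 + 0.444 + 9.000 = 20.556
σ = √20.556 = 4.534 days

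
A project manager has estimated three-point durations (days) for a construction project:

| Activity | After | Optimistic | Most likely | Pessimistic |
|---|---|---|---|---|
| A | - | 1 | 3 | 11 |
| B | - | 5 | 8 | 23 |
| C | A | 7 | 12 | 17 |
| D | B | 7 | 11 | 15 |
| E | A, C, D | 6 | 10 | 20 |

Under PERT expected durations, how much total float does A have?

te_A = (1 + 4·3 + 11)/6 = 24/6 = 4
te_B = (5 + 4·8 + 23)/6 = 60/6 = 10
te_C = (7 + 4·12 + 17)/6 = 72/6 = 12
te_D = (7 + 4·11 + 15)/6 = 66/6 = 11
te_E = (6 + 4·10 + 20)/6 = 66/6 = 11

Forward pass:
ES_A = 0; EF_A = 4
ES_B = 0; EF_B = 10
ES_C = 4; EF_C = 4+12 = 16
ES_D = 10; EF_D = 10+11 = 21
ES_E = max(EF_A=4, EF_C=16, EF_D=21) = 21; EF_E = 21+11 = 32
Expected project duration μ = 32 days. Critical path: B → D → E.

Backward pass:
LF_E = 32; LS_E = 32−11 = 21
LF_D = LS_E = 21; LS_D = 21−11 = 10
LF_C = LS_E = 21; LS_C = 21−12 = 9
LF_B = LS_D = 10; LS_B = 10−10 = 0
LF_A = min(LS_C=9, LS_E=21) = 9; LS_A = 9−4 = 5
Slack_A = LS_A − ES_A = 5 − 0 = 5

5 days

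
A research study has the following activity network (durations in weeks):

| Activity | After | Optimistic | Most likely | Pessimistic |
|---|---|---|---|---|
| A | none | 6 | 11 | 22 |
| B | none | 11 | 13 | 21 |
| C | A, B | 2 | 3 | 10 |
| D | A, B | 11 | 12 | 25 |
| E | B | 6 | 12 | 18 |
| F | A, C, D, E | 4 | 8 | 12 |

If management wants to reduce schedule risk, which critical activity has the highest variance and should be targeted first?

D

te_A = (6 + 4·11 + 22)/6 = 72/6 = 12; σ²_A = ((22−6)/6)² = 7.111
te_B = (11 + 4·13 + 21)/6 = 84/6 = 14; σ²_B = ((21−11)/6)² = 2.778
te_C = (2 + 4·3 + 10)/6 = 24/6 = 4; σ²_C = ((10−2)/6)² = 1.778
te_D = (11 + 4·12 + 25)/6 = 84/6 = 14; σ²_D = ((25−11)/6)² = 5.444
te_E = (6 + 4·12 + 18)/6 = 72/6 = 12; σ²_E = ((18−6)/6)² = 4.000
te_F = (4 + 4·8 + 12)/6 = 48/6 = 8; σ²_F = ((12−4)/6)² = 1.778

Forward pass:
ES_A = 0; EF_A = 12
ES_B = 0; EF_B = 14
ES_C = max(EF_A=12, EF_B=14) = 14; EF_C = 14+4 = 18
ES_D = max(EF_A=12, EF_B=14) = 14; EF_D = 14+14 = 28
ES_E = 14; EF_E = 14+12 = 26
ES_F = max(EF_A=12, EF_C=18, EF_D=28, EF_E=26) = 28; EF_F = 28+8 = 36
Expected project duration μ = 36 weeks. Critical path: B → D → F.

Variances on critical path: σ²_B=2.778, σ²_D=5.444, σ²_F=1.778.
Largest is σ²_D = 5.444.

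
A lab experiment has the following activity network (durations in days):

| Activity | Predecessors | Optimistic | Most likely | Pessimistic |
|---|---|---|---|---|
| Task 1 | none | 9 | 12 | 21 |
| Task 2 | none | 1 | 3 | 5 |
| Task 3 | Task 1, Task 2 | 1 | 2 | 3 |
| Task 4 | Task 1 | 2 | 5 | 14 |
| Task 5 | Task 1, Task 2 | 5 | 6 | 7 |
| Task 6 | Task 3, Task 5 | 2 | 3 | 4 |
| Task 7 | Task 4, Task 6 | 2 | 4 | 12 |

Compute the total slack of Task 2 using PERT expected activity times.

te_Task 1 = (9 + 4·12 + 21)/6 = 78/6 = 13
te_Task 2 = (1 + 4·3 + 5)/6 = 18/6 = 3
te_Task 3 = (1 + 4·2 + 3)/6 = 12/6 = 2
te_Task 4 = (2 + 4·5 + 14)/6 = 36/6 = 6
te_Task 5 = (5 + 4·6 + 7)/6 = 36/6 = 6
te_Task 6 = (2 + 4·3 + 4)/6 = 18/6 = 3
te_Task 7 = (2 + 4·4 + 12)/6 = 30/6 = 5

Forward pass:
ES_Task 1 = 0; EF_Task 1 = 13
ES_Task 2 = 0; EF_Task 2 = 3
ES_Task 3 = max(EF_Task 1=13, EF_Task 2=3) = 13; EF_Task 3 = 13+2 = 15
ES_Task 4 = 13; EF_Task 4 = 13+6 = 19
ES_Task 5 = max(EF_Task 1=13, EF_Task 2=3) = 13; EF_Task 5 = 13+6 = 19
ES_Task 6 = max(EF_Task 3=15, EF_Task 5=19) = 19; EF_Task 6 = 19+3 = 22
ES_Task 7 = max(EF_Task 4=19, EF_Task 6=22) = 22; EF_Task 7 = 22+5 = 27
Expected project duration μ = 27 days. Critical path: Task 1 → Task 5 → Task 6 → Task 7.

Backward pass:
LF_Task 7 = 27; LS_Task 7 = 27−5 = 22
LF_Task 6 = LS_Task 7 = 22; LS_Task 6 = 22−3 = 19
LF_Task 5 = LS_Task 6 = 19; LS_Task 5 = 19−6 = 13
LF_Task 4 = LS_Task 7 = 22; LS_Task 4 = 22−6 = 16
LF_Task 3 = LS_Task 6 = 19; LS_Task 3 = 19−2 = 17
LF_Task 2 = min(LS_Task 3=17, LS_Task 5=13) = 13; LS_Task 2 = 13−3 = 10
LF_Task 1 = min(LS_Task 3=17, LS_Task 4=16, LS_Task 5=13) = 13; LS_Task 1 = 13−13 = 0
Slack_Task 2 = LS_Task 2 − ES_Task 2 = 10 − 0 = 10

10 days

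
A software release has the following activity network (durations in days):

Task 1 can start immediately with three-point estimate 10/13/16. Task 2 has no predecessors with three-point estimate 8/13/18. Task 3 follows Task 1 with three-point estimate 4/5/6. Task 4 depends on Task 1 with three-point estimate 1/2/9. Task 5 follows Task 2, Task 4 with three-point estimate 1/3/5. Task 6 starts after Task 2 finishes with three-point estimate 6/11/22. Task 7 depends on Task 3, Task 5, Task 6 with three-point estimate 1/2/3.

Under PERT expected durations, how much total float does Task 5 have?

6 days

te_Task 1 = (10 + 4·13 + 16)/6 = 78/6 = 13
te_Task 2 = (8 + 4·13 + 18)/6 = 78/6 = 13
te_Task 3 = (4 + 4·5 + 6)/6 = 30/6 = 5
te_Task 4 = (1 + 4·2 + 9)/6 = 18/6 = 3
te_Task 5 = (1 + 4·3 + 5)/6 = 18/6 = 3
te_Task 6 = (6 + 4·11 + 22)/6 = 72/6 = 12
te_Task 7 = (1 + 4·2 + 3)/6 = 12/6 = 2

Forward pass:
ES_Task 1 = 0; EF_Task 1 = 13
ES_Task 2 = 0; EF_Task 2 = 13
ES_Task 3 = 13; EF_Task 3 = 13+5 = 18
ES_Task 4 = 13; EF_Task 4 = 13+3 = 16
ES_Task 5 = max(EF_Task 2=13, EF_Task 4=16) = 16; EF_Task 5 = 16+3 = 19
ES_Task 6 = 13; EF_Task 6 = 13+12 = 25
ES_Task 7 = max(EF_Task 3=18, EF_Task 5=19, EF_Task 6=25) = 25; EF_Task 7 = 25+2 = 27
Expected project duration μ = 27 days. Critical path: Task 2 → Task 6 → Task 7.

Backward pass:
LF_Task 7 = 27; LS_Task 7 = 27−2 = 25
LF_Task 6 = LS_Task 7 = 25; LS_Task 6 = 25−12 = 13
LF_Task 5 = LS_Task 7 = 25; LS_Task 5 = 25−3 = 22
LF_Task 4 = LS_Task 5 = 22; LS_Task 4 = 22−3 = 19
LF_Task 3 = LS_Task 7 = 25; LS_Task 3 = 25−5 = 20
LF_Task 2 = min(LS_Task 5=22, LS_Task 6=13) = 13; LS_Task 2 = 13−13 = 0
LF_Task 1 = min(LS_Task 3=20, LS_Task 4=19) = 19; LS_Task 1 = 19−13 = 6
Slack_Task 5 = LS_Task 5 − ES_Task 5 = 22 − 16 = 6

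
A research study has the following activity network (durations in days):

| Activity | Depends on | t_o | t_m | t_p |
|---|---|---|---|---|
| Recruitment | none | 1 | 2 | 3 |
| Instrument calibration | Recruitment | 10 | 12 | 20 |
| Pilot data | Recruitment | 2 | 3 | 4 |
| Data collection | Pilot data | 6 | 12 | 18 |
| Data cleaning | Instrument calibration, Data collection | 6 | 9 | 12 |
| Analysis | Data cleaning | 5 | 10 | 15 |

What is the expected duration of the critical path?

te_Recruitment = (1 + 4·2 + 3)/6 = 12/6 = 2
te_Instrument calibration = (10 + 4·12 + 20)/6 = 78/6 = 13
te_Pilot data = (2 + 4·3 + 4)/6 = 18/6 = 3
te_Data collection = (6 + 4·12 + 18)/6 = 72/6 = 12
te_Data cleaning = (6 + 4·9 + 12)/6 = 54/6 = 9
te_Analysis = (5 + 4·10 + 15)/6 = 60/6 = 10

Forward pass:
ES_Recruitment = 0; EF_Recruitment = 2
ES_Instrument calibration = 2; EF_Instrument calibration = 2+13 = 15
ES_Pilot data = 2; EF_Pilot data = 2+3 = 5
ES_Data collection = 5; EF_Data collection = 5+12 = 17
ES_Data cleaning = max(EF_Instrument calibration=15, EF_Data collection=17) = 17; EF_Data cleaning = 17+9 = 26
ES_Analysis = 26; EF_Analysis = 26+10 = 36
Expected project duration μ = 36 days. Critical path: Recruitment → Pilot data → Data collection → Data cleaning → Analysis.

36 days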